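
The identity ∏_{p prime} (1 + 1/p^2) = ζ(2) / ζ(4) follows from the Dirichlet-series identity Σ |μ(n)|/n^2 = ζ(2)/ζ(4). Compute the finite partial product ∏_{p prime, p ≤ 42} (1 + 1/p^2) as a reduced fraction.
∏ = 15660474728144000000/10354486835212066701

The primes p ≤ 42 are [2, 3, 5, 7, 11, 13, 17, 19, 23, 29, 31, 37, 41]. For each, (1 + 1/p^2) = (p^2 + 1)/p^2. Multiplying these fractions over p ∈ [2, 3, 5, 7, 11, 13, 17, 19, 23, 29, 31, 37, 41] gives 15660474728144000000/10354486835212066701. (In the limit P → ∞ this tends to ζ(2)/ζ(4).)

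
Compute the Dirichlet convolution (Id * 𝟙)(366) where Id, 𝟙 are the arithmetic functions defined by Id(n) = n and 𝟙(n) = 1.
(Id * 𝟙)(366) = 744

Divisors of 366: [1, 2, 3, 6, 61, 122, 183, 366]. For each d | 366:
  d = 1: Id(1) · 𝟙(366/1) = 1 · 1 = 1
  d = 2: Id(2) · 𝟙(366/2) = 2 · 1 = 2
  d = 3: Id(3) · 𝟙(366/3) = 3 · 1 = 3
  d = 6: Id(6) · 𝟙(366/6) = 6 · 1 = 6
  d = 61: Id(61) · 𝟙(366/61) = 61 · 1 = 61
  d = 122: Id(122) · 𝟙(366/122) = 122 · 1 = 122
  d = 183: Id(183) · 𝟙(366/183) = 183 · 1 = 183
  d = 366: Id(366) · 𝟙(366/366) = 366 · 1 = 366
Summing: (Id * 𝟙)(366) = 1 + 2 + 3 + 6 + 61 + 122 + 183 + 366 = 744.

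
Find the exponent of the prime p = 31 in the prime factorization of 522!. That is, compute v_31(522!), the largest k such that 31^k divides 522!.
v_31(522!) = 16

Legendre's formula: v_p(n!) = Σ_{k ≥ 1} ⌊n / p^k⌋. For p = 31, n = 522, the terms are:
  ⌊522/31^1⌋ = ⌊522/31⌋ = 16
(the next term ⌊522/31^2⌋ = 0, terminating the sum). Summing: v_31(522!) = 16 = 16.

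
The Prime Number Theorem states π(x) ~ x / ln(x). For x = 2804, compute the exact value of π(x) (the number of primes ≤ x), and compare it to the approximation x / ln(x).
π(2804) = 409;  x/ln(x) ≈ 353.20;  relative error ≈ 13.64%.

Directly count primes up to 2804: π(2804) = 409. The PNT approximation gives 2804/ln(2804) ≈ 2804/7.93880 ≈ 353.20. Relative error (π(x) − x/ln(x)) / π(x) ≈ 13.64%; the approximation is known to undercount slightly (Li(x) is a better estimate).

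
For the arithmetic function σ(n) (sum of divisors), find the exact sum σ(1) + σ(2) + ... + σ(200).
Σ_{n ≤ 200} σ(n) = 33044

Compute σ(n) for each 1 ≤ n ≤ 200: σ(1) = 1, σ(2) = 3, σ(3) = 4, σ(4) = 7, σ(5) = 6, σ(6) = 12, σ(7) = 8, σ(8) = 15, σ(9) = 13, σ(10) = 18, σ(11) = 12, σ(12) = 28, σ(13) = 14, σ(14) = 24, σ(15) = 24, σ(16) = 31, σ(17) = 18, σ(18) = 39, σ(19) = 20, σ(20) = 42, σ(21) = 32, σ(22) = 36, σ(23) = 24, σ(24) = 60, σ(25) = 31, σ(26) = 42, σ(27) = 40, σ(28) = 56, σ(29) = 30, σ(30) = 72, σ(31) = 32, σ(32) = 63, σ(33) = 48, σ(34) = 54, σ(35) = 48, σ(36) = 91, σ(37) = 38, σ(38) = 60, σ(39) = 56, σ(40) = 90, σ(41) = 42, σ(42) = 96, σ(43) = 44, σ(44) = 84, σ(45) = 78, σ(46) = 72, σ(47) = 48, σ(48) = 124, σ(49) = 57, σ(50) = 93, σ(51) = 72, σ(52) = 98, σ(53) = 54, σ(54) = 120, σ(55) = 72, σ(56) = 120, σ(57) = 80, σ(58) = 90, σ(59) = 60, σ(60) = 168, σ(61) = 62, σ(62) = 96, σ(63) = 104, σ(64) = 127, σ(65) = 84, σ(66) = 144, σ(67) = 68, σ(68) = 126, σ(69) = 96, σ(70) = 144, σ(71) = 72, σ(72) = 195, σ(73) = 74, σ(74) = 114, σ(75) = 124, σ(76) = 140, σ(77) = 96, σ(78) = 168, σ(79) = 80, σ(80) = 186, σ(81) = 121, σ(82) = 126, σ(83) = 84, σ(84) = 224, σ(85) = 108, σ(86) = 132, σ(87) = 120, σ(88) = 180, σ(89) = 90, σ(90) = 234, σ(91) = 112, σ(92) = 168, σ(93) = 128, σ(94) = 144, σ(95) = 120, σ(96) = 252, σ(97) = 98, σ(98) = 171, σ(99) = 156, σ(100) = 217, σ(101) = 102, σ(102) = 216, σ(103) = 104, σ(104) = 210, σ(105) = 192, σ(106) = 162, σ(107) = 108, σ(108) = 280, σ(109) = 110, σ(110) = 216, σ(111) = 152, σ(112) = 248, σ(113) = 114, σ(114) = 240, σ(115) = 144, σ(116) = 210, σ(117) = 182, σ(118) = 180, σ(119) = 144, σ(120) = 360, σ(121) = 133, σ(122) = 186, σ(123) = 168, σ(124) = 224, σ(125) = 156, σ(126) = 312, σ(127) = 128, σ(128) = 255, σ(129) = 176, σ(130) = 252, σ(131) = 132, σ(132) = 336, σ(133) = 160, σ(134) = 204, σ(135) = 240, σ(136) = 270, σ(137) = 138, σ(138) = 288, σ(139) = 140, σ(140) = 336, σ(141) = 192, σ(142) = 216, σ(143) = 168, σ(144) = 403, σ(145) = 180, σ(146) = 222, σ(147) = 228, σ(148) = 266, σ(149) = 150, σ(150) = 372, σ(151) = 152, σ(152) = 300, σ(153) = 234, σ(154) = 288, σ(155) = 192, σ(156) = 392, σ(157) = 158, σ(158) = 240, σ(159) = 216, σ(160) = 378, σ(161) = 192, σ(162) = 363, σ(163) = 164, σ(164) = 294, σ(165) = 288, σ(166) = 252, σ(167) = 168, σ(168) = 480, σ(169) = 183, σ(170) = 324, σ(171) = 260, σ(172) = 308, σ(173) = 174, σ(174) = 360, σ(175) = 248, σ(176) = 372, σ(177) = 240, σ(178) = 270, σ(179) = 180, σ(180) = 546, σ(181) = 182, σ(182) = 336, σ(183) = 248, σ(184) = 360, σ(185) = 228, σ(186) = 384, σ(187) = 216, σ(188) = 336, σ(189) = 320, σ(190) = 360, σ(191) = 192, σ(192) = 508, σ(193) = 194, σ(194) = 294, σ(195) = 336, σ(196) = 399, σ(197) = 198, σ(198) = 468, σ(199) = 200, σ(200) = 465. Summing all 200 values: 33044. (Average order: Σ_{n ≤ x} σ(n) ~ (π²/12) x². For x = 200, (π²/12)·200² ≈ 32898.68.)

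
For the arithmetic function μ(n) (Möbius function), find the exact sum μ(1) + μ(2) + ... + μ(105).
Σ_{n ≤ 105} μ(n) = -3

Compute μ(n) for each 1 ≤ n ≤ 105: μ(1) = 1, μ(2) = -1, μ(3) = -1, μ(4) = 0, μ(5) = -1, μ(6) = 1, μ(7) = -1, μ(8) = 0, μ(9) = 0, μ(10) = 1, μ(11) = -1, μ(12) = 0, μ(13) = -1, μ(14) = 1, μ(15) = 1, μ(16) = 0, μ(17) = -1, μ(18) = 0, μ(19) = -1, μ(20) = 0, μ(21) = 1, μ(22) = 1, μ(23) = -1, μ(24) = 0, μ(25) = 0, μ(26) = 1, μ(27) = 0, μ(28) = 0, μ(29) = -1, μ(30) = -1, μ(31) = -1, μ(32) = 0, μ(33) = 1, μ(34) = 1, μ(35) = 1, μ(36) = 0, μ(37) = -1, μ(38) = 1, μ(39) = 1, μ(40) = 0, μ(41) = -1, μ(42) = -1, μ(43) = -1, μ(44) = 0, μ(45) = 0, μ(46) = 1, μ(47) = -1, μ(48) = 0, μ(49) = 0, μ(50) = 0, μ(51) = 1, μ(52) = 0, μ(53) = -1, μ(54) = 0, μ(55) = 1, μ(56) = 0, μ(57) = 1, μ(58) = 1, μ(59) = -1, μ(60) = 0, μ(61) = -1, μ(62) = 1, μ(63) = 0, μ(64) = 0, μ(65) = 1, μ(66) = -1, μ(67) = -1, μ(68) = 0, μ(69) = 1, μ(70) = -1, μ(71) = -1, μ(72) = 0, μ(73) = -1, μ(74) = 1, μ(75) = 0, μ(76) = 0, μ(77) = 1, μ(78) = -1, μ(79) = -1, μ(80) = 0, μ(81) = 0, μ(82) = 1, μ(83) = -1, μ(84) = 0, μ(85) = 1, μ(86) = 1, μ(87) = 1, μ(88) = 0, μ(89) = -1, μ(90) = 0, μ(91) = 1, μ(92) = 0, μ(93) = 1, μ(94) = 1, μ(95) = 1, μ(96) = 0, μ(97) = -1, μ(98) = 0, μ(99) = 0, μ(100) = 0, μ(101) = -1, μ(102) = -1, μ(103) = -1, μ(104) = 0, μ(105) = -1. Summing all 105 values: -3. (Mertens function M(x) = Σ_{n ≤ x} μ(n); on average M(x) should be small (PNT ⟺ M(x) = o(x)).)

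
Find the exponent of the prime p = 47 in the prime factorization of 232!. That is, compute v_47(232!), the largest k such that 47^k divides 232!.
v_47(232!) = 4

Legendre's formula: v_p(n!) = Σ_{k ≥ 1} ⌊n / p^k⌋. For p = 47, n = 232, the terms are:
  ⌊232/47^1⌋ = ⌊232/47⌋ = 4
(the next term ⌊232/47^2⌋ = 0, terminating the sum). Summing: v_47(232!) = 4 = 4.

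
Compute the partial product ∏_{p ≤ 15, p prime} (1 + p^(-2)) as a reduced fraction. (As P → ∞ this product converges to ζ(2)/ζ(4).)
∏ = 1037000/693693

The primes p ≤ 15 are [2, 3, 5, 7, 11, 13]. For each, (1 + 1/p^2) = (p^2 + 1)/p^2. Multiplying these fractions over p ∈ [2, 3, 5, 7, 11, 13] gives 1037000/693693. (In the limit P → ∞ this tends to ζ(2)/ζ(4).)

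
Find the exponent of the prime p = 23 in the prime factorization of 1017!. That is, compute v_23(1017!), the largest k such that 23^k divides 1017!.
v_23(1017!) = 45

Legendre's formula: v_p(n!) = Σ_{k ≥ 1} ⌊n / p^k⌋. For p = 23, n = 1017, the terms are:
  ⌊1017/23^1⌋ = ⌊1017/23⌋ = 44
  ⌊1017/23^2⌋ = ⌊1017/529⌋ = 1
(the next term ⌊1017/23^3⌋ = 0, terminating the sum). Summing: v_23(1017!) = 44 + 1 = 45.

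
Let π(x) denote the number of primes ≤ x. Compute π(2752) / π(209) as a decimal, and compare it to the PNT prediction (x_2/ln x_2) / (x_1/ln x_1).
π(2752)/π(209) = 401/46 ≈ 8.7174;  PNT prediction ≈ 8.8819.

π(209) = 46 and π(2752) = 401, so π(2752)/π(209) ≈ 8.7174. The PNT-predicted ratio is (2752/ln(2752)) / (209/ln(209)) ≈ 8.8819. The two agree to within a few percent, as expected.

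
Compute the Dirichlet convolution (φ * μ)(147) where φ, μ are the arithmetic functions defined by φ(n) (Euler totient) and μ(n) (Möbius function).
(φ * μ)(147) = 36

Divisors of 147: [1, 3, 7, 21, 49, 147]. For each d | 147:
  d = 1: φ(1) · μ(147/1) = 1 · 0 = 0
  d = 3: φ(3) · μ(147/3) = 2 · 0 = 0
  d = 7: φ(7) · μ(147/7) = 6 · 1 = 6
  d = 21: φ(21) · μ(147/21) = 12 · -1 = -12
  d = 49: φ(49) · μ(147/49) = 42 · -1 = -42
  d = 147: φ(147) · μ(147/147) = 84 · 1 = 84
Summing: (φ * μ)(147) = 0 + 0 + 6 + -12 + -42 + 84 = 36.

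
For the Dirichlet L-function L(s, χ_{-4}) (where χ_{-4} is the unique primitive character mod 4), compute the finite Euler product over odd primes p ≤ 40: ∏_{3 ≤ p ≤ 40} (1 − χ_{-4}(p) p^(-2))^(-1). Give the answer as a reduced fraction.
∏ = 136633422149134339/149104402366464000

The odd primes p ≤ 40 are [3, 5, 7, 11, 13, 17, 19, 23, 29, 31, 37]. For each, χ(p) = 1 if p ≡ 1 mod 4, χ(p) = −1 if p ≡ 3 mod 4. Taking (1 − χ(p)/p^2)^(-1) = p^2/(p^2 − χ(p)): (1 − (-1)/3^2)^(-1) · (1 − (1)/5^2)^(-1) · (1 − (-1)/7^2)^(-1) · (1 − (-1)/11^2)^(-1) · (1 − (1)/13^2)^(-1) · (1 − (1)/17^2)^(-1) · (1 − (-1)/19^2)^(-1) · (1 − (-1)/23^2)^(-1) · (1 − (1)/29^2)^(-1) · (1 − (-1)/31^2)^(-1) · (1 − (1)/37^2)^(-1) = 136633422149134339/149104402366464000.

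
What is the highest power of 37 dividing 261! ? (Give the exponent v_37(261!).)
v_37(261!) = 7

Legendre's formula: v_p(n!) = Σ_{k ≥ 1} ⌊n / p^k⌋. For p = 37, n = 261, the terms are:
  ⌊261/37^1⌋ = ⌊261/37⌋ = 7
(the next term ⌊261/37^2⌋ = 0, terminating the sum). Summing: v_37(261!) = 7 = 7.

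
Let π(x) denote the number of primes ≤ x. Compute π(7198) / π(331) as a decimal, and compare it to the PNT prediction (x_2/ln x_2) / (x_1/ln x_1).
π(7198)/π(331) = 919/67 ≈ 13.7164;  PNT prediction ≈ 14.2063.

π(331) = 67 and π(7198) = 919, so π(7198)/π(331) ≈ 13.7164. The PNT-predicted ratio is (7198/ln(7198)) / (331/ln(331)) ≈ 14.2063. The two agree to within a few percent, as expected.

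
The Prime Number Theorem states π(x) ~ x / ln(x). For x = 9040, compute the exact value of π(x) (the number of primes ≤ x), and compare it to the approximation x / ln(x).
π(9040) = 1122;  x/ln(x) ≈ 992.38;  relative error ≈ 11.55%.

Directly count primes up to 9040: π(9040) = 1122. The PNT approximation gives 9040/ln(9040) ≈ 9040/9.10941 ≈ 992.38. Relative error (π(x) − x/ln(x)) / π(x) ≈ 11.55%; the approximation is known to undercount slightly (Li(x) is a better estimate).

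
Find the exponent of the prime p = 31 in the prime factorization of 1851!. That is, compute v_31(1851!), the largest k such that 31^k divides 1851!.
v_31(1851!) = 60

Legendre's formula: v_p(n!) = Σ_{k ≥ 1} ⌊n / p^k⌋. For p = 31, n = 1851, the terms are:
  ⌊1851/31^1⌋ = ⌊1851/31⌋ = 59
  ⌊1851/31^2⌋ = ⌊1851/961⌋ = 1
(the next term ⌊1851/31^3⌋ = 0, terminating the sum). Summing: v_31(1851!) = 59 + 1 = 60.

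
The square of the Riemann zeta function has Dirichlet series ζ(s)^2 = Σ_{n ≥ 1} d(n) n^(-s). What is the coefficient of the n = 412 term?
d(412) = 6

ζ(s)^2 = (Σ 1/m^s)(Σ 1/k^s). The coefficient of 1/n^s in the product is the number of ordered pairs (m, k) with mk = n, which equals d(n). For n = 412, divisors are [1, 2, 4, 103, 206, 412], so d(412) = 6.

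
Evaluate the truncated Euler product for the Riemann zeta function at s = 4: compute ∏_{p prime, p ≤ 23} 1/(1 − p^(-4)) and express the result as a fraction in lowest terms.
∏ = 179711034607426083154393/166042662475294310400000

The primes p ≤ 23 are [2, 3, 5, 7, 11, 13, 17, 19, 23]. For each prime, (1 − 1/p^4)^(-1) = p^4 / (p^4 − 1). The product is (1 − 1/2^4)^(-1), (1 − 1/3^4)^(-1), (1 − 1/5^4)^(-1), (1 − 1/7^4)^(-1), (1 − 1/11^4)^(-1), (1 − 1/13^4)^(-1), (1 − 1/17^4)^(-1), (1 − 1/19^4)^(-1), (1 − 1/23^4)^(-1) = ∏ p^4 / (p^4 − 1) = 179711034607426083154393/166042662475294310400000.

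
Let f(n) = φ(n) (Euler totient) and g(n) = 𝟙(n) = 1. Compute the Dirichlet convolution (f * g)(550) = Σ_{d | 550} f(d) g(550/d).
(φ * 𝟙)(550) = 550

Divisors of 550: [1, 2, 5, 10, 11, 22, 25, 50, 55, 110, 275, 550]. For each d | 550:
  d = 1: φ(1) · 𝟙(550/1) = 1 · 1 = 1
  d = 2: φ(2) · 𝟙(550/2) = 1 · 1 = 1
  d = 5: φ(5) · 𝟙(550/5) = 4 · 1 = 4
  d = 10: φ(10) · 𝟙(550/10) = 4 · 1 = 4
  d = 11: φ(11) · 𝟙(550/11) = 10 · 1 = 10
  d = 22: φ(22) · 𝟙(550/22) = 10 · 1 = 10
  d = 25: φ(25) · 𝟙(550/25) = 20 · 1 = 20
  d = 50: φ(50) · 𝟙(550/50) = 20 · 1 = 20
  d = 55: φ(55) · 𝟙(550/55) = 40 · 1 = 40
  d = 110: φ(110) · 𝟙(550/110) = 40 · 1 = 40
  d = 275: φ(275) · 𝟙(550/275) = 200 · 1 = 200
  d = 550: φ(550) · 𝟙(550/550) = 200 · 1 = 200
Summing: (φ * 𝟙)(550) = 1 + 1 + 4 + 4 + 10 + 10 + 20 + 20 + 40 + 40 + 200 + 200 = 550.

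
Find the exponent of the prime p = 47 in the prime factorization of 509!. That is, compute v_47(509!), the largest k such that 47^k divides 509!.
v_47(509!) = 10

Legendre's formula: v_p(n!) = Σ_{k ≥ 1} ⌊n / p^k⌋. For p = 47, n = 509, the terms are:
  ⌊509/47^1⌋ = ⌊509/47⌋ = 10
(the next term ⌊509/47^2⌋ = 0, terminating the sum). Summing: v_47(509!) = 10 = 10.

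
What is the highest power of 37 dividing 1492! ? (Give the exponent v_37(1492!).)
v_37(1492!) = 41

Legendre's formula: v_p(n!) = Σ_{k ≥ 1} ⌊n / p^k⌋. For p = 37, n = 1492, the terms are:
  ⌊1492/37^1⌋ = ⌊1492/37⌋ = 40
  ⌊1492/37^2⌋ = ⌊1492/1369⌋ = 1
(the next term ⌊1492/37^3⌋ = 0, terminating the sum). Summing: v_37(1492!) = 40 + 1 = 41.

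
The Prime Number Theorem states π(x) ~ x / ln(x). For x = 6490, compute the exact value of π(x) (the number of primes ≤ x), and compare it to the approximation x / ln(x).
π(6490) = 841;  x/ln(x) ≈ 739.35;  relative error ≈ 12.09%.

Directly count primes up to 6490: π(6490) = 841. The PNT approximation gives 6490/ln(6490) ≈ 6490/8.77802 ≈ 739.35. Relative error (π(x) − x/ln(x)) / π(x) ≈ 12.09%; the approximation is known to undercount slightly (Li(x) is a better estimate).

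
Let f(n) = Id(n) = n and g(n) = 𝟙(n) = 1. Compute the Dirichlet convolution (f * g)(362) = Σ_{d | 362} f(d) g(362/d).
(Id * 𝟙)(362) = 546

Divisors of 362: [1, 2, 181, 362]. For each d | 362:
  d = 1: Id(1) · 𝟙(362/1) = 1 · 1 = 1
  d = 2: Id(2) · 𝟙(362/2) = 2 · 1 = 2
  d = 181: Id(181) · 𝟙(362/181) = 181 · 1 = 181
  d = 362: Id(362) · 𝟙(362/362) = 362 · 1 = 362
Summing: (Id * 𝟙)(362) = 1 + 2 + 181 + 362 = 546.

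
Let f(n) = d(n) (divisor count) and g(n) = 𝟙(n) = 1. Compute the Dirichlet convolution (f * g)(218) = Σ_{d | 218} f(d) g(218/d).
(d * 𝟙)(218) = 9

Divisors of 218: [1, 2, 109, 218]. For each d | 218:
  d = 1: d(1) · 𝟙(218/1) = 1 · 1 = 1
  d = 2: d(2) · 𝟙(218/2) = 2 · 1 = 2
  d = 109: d(109) · 𝟙(218/109) = 2 · 1 = 2
  d = 218: d(218) · 𝟙(218/218) = 4 · 1 = 4
Summing: (d * 𝟙)(218) = 1 + 2 + 2 + 4 = 9.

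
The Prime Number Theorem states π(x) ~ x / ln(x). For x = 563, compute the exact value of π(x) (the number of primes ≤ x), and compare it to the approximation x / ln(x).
π(563) = 103;  x/ln(x) ≈ 88.90;  relative error ≈ 13.69%.

Directly count primes up to 563: π(563) = 103. The PNT approximation gives 563/ln(563) ≈ 563/6.33328 ≈ 88.90. Relative error (π(x) − x/ln(x)) / π(x) ≈ 13.69%; the approximation is known to undercount slightly (Li(x) is a better estimate).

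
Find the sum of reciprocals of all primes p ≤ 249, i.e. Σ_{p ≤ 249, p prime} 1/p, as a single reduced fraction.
Σ 1/p = 506873196134241441348690763593294873492730445394823722837469097176314709804649267964680634478659521/256041159035492609053110100510385311995538591998443060216114576417920917800321526504084465112487730

π(249) = 53, so the primes ≤ 249 are [2, 3, 5, 7, 11, 13, 17, 19, 23, 29, 31, 37, 41, 43, 47, 53, 59, 61, 67, 71, 73, 79, 83, 89, 97, 101, 103, 107, 109, 113, 127, 131, 137, 139, 149, 151, 157, 163, 167, 173, 179, 181, 191, 193, 197, 199, 211, 223, 227, 229, 233, 239, 241]. Summing 1/p over these primes: 506873196134241441348690763593294873492730445394823722837469097176314709804649267964680634478659521/256041159035492609053110100510385311995538591998443060216114576417920917800321526504084465112487730 ≈ 1.9797. Mertens estimate ln ln(249) + 0.2615 ≈ 1.9694.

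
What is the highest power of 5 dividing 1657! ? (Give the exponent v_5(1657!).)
v_5(1657!) = 412

Legendre's formula: v_p(n!) = Σ_{k ≥ 1} ⌊n / p^k⌋. For p = 5, n = 1657, the terms are:
  ⌊1657/5^1⌋ = ⌊1657/5⌋ = 331
  ⌊1657/5^2⌋ = ⌊1657/25⌋ = 66
  ⌊1657/5^3⌋ = ⌊1657/125⌋ = 13
  ⌊1657/5^4⌋ = ⌊1657/625⌋ = 2
(the next term ⌊1657/5^5⌋ = 0, terminating the sum). Summing: v_5(1657!) = 331 + 66 + 13 + 2 = 412.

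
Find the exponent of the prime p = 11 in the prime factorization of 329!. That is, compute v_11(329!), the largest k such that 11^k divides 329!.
v_11(329!) = 31

Legendre's formula: v_p(n!) = Σ_{k ≥ 1} ⌊n / p^k⌋. For p = 11, n = 329, the terms are:
  ⌊329/11^1⌋ = ⌊329/11⌋ = 29
  ⌊329/11^2⌋ = ⌊329/121⌋ = 2
(the next term ⌊329/11^3⌋ = 0, terminating the sum). Summing: v_11(329!) = 29 + 2 = 31.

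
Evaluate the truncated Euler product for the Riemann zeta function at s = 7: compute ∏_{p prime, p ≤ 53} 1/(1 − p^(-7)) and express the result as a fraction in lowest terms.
∏ = 72859781352345946164271325208512748367496302513429047898775811498046799405380225394802980517015901501332936608125/72256491859259542003929080814473893559535113224475133477501839873036689289530416476883582246279412849505472872448

The primes p ≤ 53 are [2, 3, 5, 7, 11, 13, 17, 19, 23, 29, 31, 37, 41, 43, 47, 53]. For each prime, (1 − 1/p^7)^(-1) = p^7 / (p^7 − 1). The product is (1 − 1/2^7)^(-1), (1 − 1/3^7)^(-1), (1 − 1/5^7)^(-1), (1 − 1/7^7)^(-1), (1 − 1/11^7)^(-1), (1 − 1/13^7)^(-1), (1 − 1/17^7)^(-1), (1 − 1/19^7)^(-1), (1 − 1/23^7)^(-1), (1 − 1/29^7)^(-1), (1 − 1/31^7)^(-1), (1 − 1/37^7)^(-1), (1 − 1/41^7)^(-1), (1 − 1/43^7)^(-1), (1 − 1/47^7)^(-1), (1 − 1/53^7)^(-1) = ∏ p^7 / (p^7 − 1) = 72859781352345946164271325208512748367496302513429047898775811498046799405380225394802980517015901501332936608125/72256491859259542003929080814473893559535113224475133477501839873036689289530416476883582246279412849505472872448.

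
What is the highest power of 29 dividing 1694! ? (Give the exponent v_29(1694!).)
v_29(1694!) = 60

Legendre's formula: v_p(n!) = Σ_{k ≥ 1} ⌊n / p^k⌋. For p = 29, n = 1694, the terms are:
  ⌊1694/29^1⌋ = ⌊1694/29⌋ = 58
  ⌊1694/29^2⌋ = ⌊1694/841⌋ = 2
(the next term ⌊1694/29^3⌋ = 0, terminating the sum). Summing: v_29(1694!) = 58 + 2 = 60.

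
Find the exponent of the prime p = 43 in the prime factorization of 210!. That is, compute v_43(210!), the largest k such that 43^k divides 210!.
v_43(210!) = 4

Legendre's formula: v_p(n!) = Σ_{k ≥ 1} ⌊n / p^k⌋. For p = 43, n = 210, the terms are:
  ⌊210/43^1⌋ = ⌊210/43⌋ = 4
(the next term ⌊210/43^2⌋ = 0, terminating the sum). Summing: v_43(210!) = 4 = 4.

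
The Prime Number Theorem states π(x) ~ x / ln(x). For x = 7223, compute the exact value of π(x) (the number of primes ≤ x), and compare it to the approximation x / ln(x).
π(7223) = 923;  x/ln(x) ≈ 812.94;  relative error ≈ 11.92%.

Directly count primes up to 7223: π(7223) = 923. The PNT approximation gives 7223/ln(7223) ≈ 7223/8.88503 ≈ 812.94. Relative error (π(x) − x/ln(x)) / π(x) ≈ 11.92%; the approximation is known to undercount slightly (Li(x) is a better estimate).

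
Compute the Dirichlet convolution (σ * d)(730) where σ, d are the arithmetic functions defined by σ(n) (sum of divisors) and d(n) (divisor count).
(σ * d)(730) = 3040

Divisors of 730: [1, 2, 5, 10, 73, 146, 365, 730]. For each d | 730:
  d = 1: σ(1) · d(730/1) = 1 · 8 = 8
  d = 2: σ(2) · d(730/2) = 3 · 4 = 12
  d = 5: σ(5) · d(730/5) = 6 · 4 = 24
  d = 10: σ(10) · d(730/10) = 18 · 2 = 36
  d = 73: σ(73) · d(730/73) = 74 · 4 = 296
  d = 146: σ(146) · d(730/146) = 222 · 2 = 444
  d = 365: σ(365) · d(730/365) = 444 · 2 = 888
  d = 730: σ(730) · d(730/730) = 1332 · 1 = 1332
Summing: (σ * d)(730) = 8 + 12 + 24 + 36 + 296 + 444 + 888 + 1332 = 3040.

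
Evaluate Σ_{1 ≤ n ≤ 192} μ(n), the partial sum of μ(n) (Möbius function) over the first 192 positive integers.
Σ_{n ≤ 192} μ(n) = -5

Compute μ(n) for each 1 ≤ n ≤ 192: μ(1) = 1, μ(2) = -1, μ(3) = -1, μ(4) = 0, μ(5) = -1, μ(6) = 1, μ(7) = -1, μ(8) = 0, μ(9) = 0, μ(10) = 1, μ(11) = -1, μ(12) = 0, μ(13) = -1, μ(14) = 1, μ(15) = 1, μ(16) = 0, μ(17) = -1, μ(18) = 0, μ(19) = -1, μ(20) = 0, μ(21) = 1, μ(22) = 1, μ(23) = -1, μ(24) = 0, μ(25) = 0, μ(26) = 1, μ(27) = 0, μ(28) = 0, μ(29) = -1, μ(30) = -1, μ(31) = -1, μ(32) = 0, μ(33) = 1, μ(34) = 1, μ(35) = 1, μ(36) = 0, μ(37) = -1, μ(38) = 1, μ(39) = 1, μ(40) = 0, μ(41) = -1, μ(42) = -1, μ(43) = -1, μ(44) = 0, μ(45) = 0, μ(46) = 1, μ(47) = -1, μ(48) = 0, μ(49) = 0, μ(50) = 0, μ(51) = 1, μ(52) = 0, μ(53) = -1, μ(54) = 0, μ(55) = 1, μ(56) = 0, μ(57) = 1, μ(58) = 1, μ(59) = -1, μ(60) = 0, μ(61) = -1, μ(62) = 1, μ(63) = 0, μ(64) = 0, μ(65) = 1, μ(66) = -1, μ(67) = -1, μ(68) = 0, μ(69) = 1, μ(70) = -1, μ(71) = -1, μ(72) = 0, μ(73) = -1, μ(74) = 1, μ(75) = 0, μ(76) = 0, μ(77) = 1, μ(78) = -1, μ(79) = -1, μ(80) = 0, μ(81) = 0, μ(82) = 1, μ(83) = -1, μ(84) = 0, μ(85) = 1, μ(86) = 1, μ(87) = 1, μ(88) = 0, μ(89) = -1, μ(90) = 0, μ(91) = 1, μ(92) = 0, μ(93) = 1, μ(94) = 1, μ(95) = 1, μ(96) = 0, μ(97) = -1, μ(98) = 0, μ(99) = 0, μ(100) = 0, μ(101) = -1, μ(102) = -1, μ(103) = -1, μ(104) = 0, μ(105) = -1, μ(106) = 1, μ(107) = -1, μ(108) = 0, μ(109) = -1, μ(110) = -1, μ(111) = 1, μ(112) = 0, μ(113) = -1, μ(114) = -1, μ(115) = 1, μ(116) = 0, μ(117) = 0, μ(118) = 1, μ(119) = 1, μ(120) = 0, μ(121) = 0, μ(122) = 1, μ(123) = 1, μ(124) = 0, μ(125) = 0, μ(126) = 0, μ(127) = -1, μ(128) = 0, μ(129) = 1, μ(130) = -1, μ(131) = -1, μ(132) = 0, μ(133) = 1, μ(134) = 1, μ(135) = 0, μ(136) = 0, μ(137) = -1, μ(138) = -1, μ(139) = -1, μ(140) = 0, μ(141) = 1, μ(142) = 1, μ(143) = 1, μ(144) = 0, μ(145) = 1, μ(146) = 1, μ(147) = 0, μ(148) = 0, μ(149) = -1, μ(150) = 0, μ(151) = -1, μ(152) = 0, μ(153) = 0, μ(154) = -1, μ(155) = 1, μ(156) = 0, μ(157) = -1, μ(158) = 1, μ(159) = 1, μ(160) = 0, μ(161) = 1, μ(162) = 0, μ(163) = -1, μ(164) = 0, μ(165) = -1, μ(166) = 1, μ(167) = -1, μ(168) = 0, μ(169) = 0, μ(170) = -1, μ(171) = 0, μ(172) = 0, μ(173) = -1, μ(174) = -1, μ(175) = 0, μ(176) = 0, μ(177) = 1, μ(178) = 1, μ(179) = -1, μ(180) = 0, μ(181) = -1, μ(182) = -1, μ(183) = 1, μ(184) = 0, μ(185) = 1, μ(186) = -1, μ(187) = 1, μ(188) = 0, μ(189) = 0, μ(190) = -1, μ(191) = -1, μ(192) = 0. Summing all 192 values: -5. (Mertens function M(x) = Σ_{n ≤ x} μ(n); on average M(x) should be small (PNT ⟺ M(x) = o(x)).)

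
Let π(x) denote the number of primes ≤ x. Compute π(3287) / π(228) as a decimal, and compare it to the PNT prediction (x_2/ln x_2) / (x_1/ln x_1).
π(3287)/π(228) = 462/49 ≈ 9.4286;  PNT prediction ≈ 9.6660.

π(228) = 49 and π(3287) = 462, so π(3287)/π(228) ≈ 9.4286. The PNT-predicted ratio is (3287/ln(3287)) / (228/ln(228)) ≈ 9.6660. The two agree to within a few percent, as expected.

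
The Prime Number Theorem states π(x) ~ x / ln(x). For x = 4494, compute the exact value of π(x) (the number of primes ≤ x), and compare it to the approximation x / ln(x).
π(4494) = 610;  x/ln(x) ≈ 534.33;  relative error ≈ 12.40%.

Directly count primes up to 4494: π(4494) = 610. The PNT approximation gives 4494/ln(4494) ≈ 4494/8.41050 ≈ 534.33. Relative error (π(x) − x/ln(x)) / π(x) ≈ 12.40%; the approximation is known to undercount slightly (Li(x) is a better estimate).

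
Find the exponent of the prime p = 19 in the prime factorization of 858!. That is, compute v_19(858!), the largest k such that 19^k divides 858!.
v_19(858!) = 47

Legendre's formula: v_p(n!) = Σ_{k ≥ 1} ⌊n / p^k⌋. For p = 19, n = 858, the terms are:
  ⌊858/19^1⌋ = ⌊858/19⌋ = 45
  ⌊858/19^2⌋ = ⌊858/361⌋ = 2
(the next term ⌊858/19^3⌋ = 0, terminating the sum). Summing: v_19(858!) = 45 + 2 = 47.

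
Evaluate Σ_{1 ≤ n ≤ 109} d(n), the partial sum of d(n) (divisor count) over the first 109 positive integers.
Σ_{n ≤ 109} d(n) = 530

Compute d(n) for each 1 ≤ n ≤ 109: d(1) = 1, d(2) = 2, d(3) = 2, d(4) = 3, d(5) = 2, d(6) = 4, d(7) = 2, d(8) = 4, d(9) = 3, d(10) = 4, d(11) = 2, d(12) = 6, d(13) = 2, d(14) = 4, d(15) = 4, d(16) = 5, d(17) = 2, d(18) = 6, d(19) = 2, d(20) = 6, d(21) = 4, d(22) = 4, d(23) = 2, d(24) = 8, d(25) = 3, d(26) = 4, d(27) = 4, d(28) = 6, d(29) = 2, d(30) = 8, d(31) = 2, d(32) = 6, d(33) = 4, d(34) = 4, d(35) = 4, d(36) = 9, d(37) = 2, d(38) = 4, d(39) = 4, d(40) = 8, d(41) = 2, d(42) = 8, d(43) = 2, d(44) = 6, d(45) = 6, d(46) = 4, d(47) = 2, d(48) = 10, d(49) = 3, d(50) = 6, d(51) = 4, d(52) = 6, d(53) = 2, d(54) = 8, d(55) = 4, d(56) = 8, d(57) = 4, d(58) = 4, d(59) = 2, d(60) = 12, d(61) = 2, d(62) = 4, d(63) = 6, d(64) = 7, d(65) = 4, d(66) = 8, d(67) = 2, d(68) = 6, d(69) = 4, d(70) = 8, d(71) = 2, d(72) = 12, d(73) = 2, d(74) = 4, d(75) = 6, d(76) = 6, d(77) = 4, d(78) = 8, d(79) = 2, d(80) = 10, d(81) = 5, d(82) = 4, d(83) = 2, d(84) = 12, d(85) = 4, d(86) = 4, d(87) = 4, d(88) = 8, d(89) = 2, d(90) = 12, d(91) = 4, d(92) = 6, d(93) = 4, d(94) = 4, d(95) = 4, d(96) = 12, d(97) = 2, d(98) = 6, d(99) = 6, d(100) = 9, d(101) = 2, d(102) = 8, d(103) = 2, d(104) = 8, d(105) = 8, d(106) = 4, d(107) = 2, d(108) = 12, d(109) = 2. Summing all 109 values: 530. (Dirichlet's divisor formula: Σ_{n ≤ x} d(n) = x ln(x) + (2γ − 1) x + O(√x). For x = 109, the asymptotic estimate is ≈ 528.19.)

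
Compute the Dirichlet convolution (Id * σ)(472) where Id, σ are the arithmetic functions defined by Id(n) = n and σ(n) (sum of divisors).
(Id * σ)(472) = 5831

Divisors of 472: [1, 2, 4, 8, 59, 118, 236, 472]. For each d | 472:
  d = 1: Id(1) · σ(472/1) = 1 · 900 = 900
  d = 2: Id(2) · σ(472/2) = 2 · 420 = 840
  d = 4: Id(4) · σ(472/4) = 4 · 180 = 720
  d = 8: Id(8) · σ(472/8) = 8 · 60 = 480
  d = 59: Id(59) · σ(472/59) = 59 · 15 = 885
  d = 118: Id(118) · σ(472/118) = 118 · 7 = 826
  d = 236: Id(236) · σ(472/236) = 236 · 3 = 708
  d = 472: Id(472) · σ(472/472) = 472 · 1 = 472
Summing: (Id * σ)(472) = 900 + 840 + 720 + 480 + 885 + 826 + 708 + 472 = 5831.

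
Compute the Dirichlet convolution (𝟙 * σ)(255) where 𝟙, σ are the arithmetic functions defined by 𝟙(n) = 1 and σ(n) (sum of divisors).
(𝟙 * σ)(255) = 665

Divisors of 255: [1, 3, 5, 15, 17, 51, 85, 255]. For each d | 255:
  d = 1: 𝟙(1) · σ(255/1) = 1 · 432 = 432
  d = 3: 𝟙(3) · σ(255/3) = 1 · 108 = 108
  d = 5: 𝟙(5) · σ(255/5) = 1 · 72 = 72
  d = 15: 𝟙(15) · σ(255/15) = 1 · 18 = 18
  d = 17: 𝟙(17) · σ(255/17) = 1 · 24 = 24
  d = 51: 𝟙(51) · σ(255/51) = 1 · 6 = 6
  d = 85: 𝟙(85) · σ(255/85) = 1 · 4 = 4
  d = 255: 𝟙(255) · σ(255/255) = 1 · 1 = 1
Summing: (𝟙 * σ)(255) = 432 + 108 + 72 + 18 + 24 + 6 + 4 + 1 = 665.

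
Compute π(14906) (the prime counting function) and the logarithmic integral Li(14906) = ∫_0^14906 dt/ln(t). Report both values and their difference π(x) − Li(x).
π(14906) = 1746;  Li(14906) ≈ 1766.85;  π(x) − Li(x) ≈ -20.85.

Direct count of primes ≤ 14906 gives π(14906) = 1746. Numerical evaluation of the logarithmic integral gives Li(14906) ≈ 1766.85. The difference π(x) − Li(x) ≈ -20.85 is typically negative for small/moderate x (Li(x) overestimates), though Littlewood's theorem shows this sign changes infinitely often.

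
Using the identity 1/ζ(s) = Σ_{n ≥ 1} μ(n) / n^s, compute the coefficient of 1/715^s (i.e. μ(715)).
μ(715) = -1

Factor n = 715 = 5 · 11 · 13. μ(n) = 0 if any exponent ≥ 2 (not squarefree); otherwise μ(n) = (−1)^{ω(n)} where ω(n) is the number of distinct prime factors. Applying: μ(715) = -1.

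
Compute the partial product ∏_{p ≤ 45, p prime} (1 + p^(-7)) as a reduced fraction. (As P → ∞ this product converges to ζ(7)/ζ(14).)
∏ = 520809220089538061022644224225580227698833285987386472597926245148089867161153104280287356125184/516528479137134655019209847872578550121603875954111837055841148542846145248143400719531810009375

The primes p ≤ 45 are [2, 3, 5, 7, 11, 13, 17, 19, 23, 29, 31, 37, 41, 43]. For each, (1 + 1/p^7) = (p^7 + 1)/p^7. Multiplying these fractions over p ∈ [2, 3, 5, 7, 11, 13, 17, 19, 23, 29, 31, 37, 41, 43] gives 520809220089538061022644224225580227698833285987386472597926245148089867161153104280287356125184/516528479137134655019209847872578550121603875954111837055841148542846145248143400719531810009375. (In the limit P → ∞ this tends to ζ(7)/ζ(14).)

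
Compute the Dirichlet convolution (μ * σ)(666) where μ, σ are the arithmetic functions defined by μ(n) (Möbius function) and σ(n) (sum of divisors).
(μ * σ)(666) = 666

Divisors of 666: [1, 2, 3, 6, 9, 18, 37, 74, 111, 222, 333, 666]. For each d | 666:
  d = 1: μ(1) · σ(666/1) = 1 · 1482 = 1482
  d = 2: μ(2) · σ(666/2) = -1 · 494 = -494
  d = 3: μ(3) · σ(666/3) = -1 · 456 = -456
  d = 6: μ(6) · σ(666/6) = 1 · 152 = 152
  d = 9: μ(9) · σ(666/9) = 0 · 114 = 0
  d = 18: μ(18) · σ(666/18) = 0 · 38 = 0
  d = 37: μ(37) · σ(666/37) = -1 · 39 = -39
  d = 74: μ(74) · σ(666/74) = 1 · 13 = 13
  d = 111: μ(111) · σ(666/111) = 1 · 12 = 12
  d = 222: μ(222) · σ(666/222) = -1 · 4 = -4
  d = 333: μ(333) · σ(666/333) = 0 · 3 = 0
  d = 666: μ(666) · σ(666/666) = 0 · 1 = 0
Summing: (μ * σ)(666) = 1482 + -494 + -456 + 152 + 0 + 0 + -39 + 13 + 12 + -4 + 0 + 0 = 666.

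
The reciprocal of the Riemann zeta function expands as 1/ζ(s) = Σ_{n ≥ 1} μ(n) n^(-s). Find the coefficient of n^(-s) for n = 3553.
μ(3553) = -1

Factor n = 3553 = 11 · 17 · 19. μ(n) = 0 if any exponent ≥ 2 (not squarefree); otherwise μ(n) = (−1)^{ω(n)} where ω(n) is the number of distinct prime factors. Applying: μ(3553) = -1.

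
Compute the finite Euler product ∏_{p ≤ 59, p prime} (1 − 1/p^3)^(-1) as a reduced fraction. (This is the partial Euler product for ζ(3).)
∏ = 115000146464778681614198126342037237932886401/95672294696528702067767313816624165235458048

The primes p ≤ 59 are [2, 3, 5, 7, 11, 13, 17, 19, 23, 29, 31, 37, 41, 43, 47, 53, 59]. For each prime, (1 − 1/p^3)^(-1) = p^3 / (p^3 − 1). The product is (1 − 1/2^3)^(-1), (1 − 1/3^3)^(-1), (1 − 1/5^3)^(-1), (1 − 1/7^3)^(-1), (1 − 1/11^3)^(-1), (1 − 1/13^3)^(-1), (1 − 1/17^3)^(-1), (1 − 1/19^3)^(-1), (1 − 1/23^3)^(-1), (1 − 1/29^3)^(-1), (1 − 1/31^3)^(-1), (1 − 1/37^3)^(-1), (1 − 1/41^3)^(-1), (1 − 1/43^3)^(-1), (1 − 1/47^3)^(-1), (1 − 1/53^3)^(-1), (1 − 1/59^3)^(-1) = ∏ p^3 / (p^3 − 1) = 115000146464778681614198126342037237932886401/95672294696528702067767313816624165235458048.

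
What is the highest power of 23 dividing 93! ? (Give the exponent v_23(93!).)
v_23(93!) = 4

Legendre's formula: v_p(n!) = Σ_{k ≥ 1} ⌊n / p^k⌋. For p = 23, n = 93, the terms are:
  ⌊93/23^1⌋ = ⌊93/23⌋ = 4
(the next term ⌊93/23^2⌋ = 0, terminating the sum). Summing: v_23(93!) = 4 = 4.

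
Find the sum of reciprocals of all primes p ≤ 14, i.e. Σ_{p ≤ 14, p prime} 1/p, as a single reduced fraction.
Σ 1/p = 40361/30030

π(14) = 6, so the primes ≤ 14 are [2, 3, 5, 7, 11, 13]. Summing 1/p over these primes: 40361/30030 ≈ 1.3440. Mertens estimate ln ln(14) + 0.2615 ≈ 1.2319.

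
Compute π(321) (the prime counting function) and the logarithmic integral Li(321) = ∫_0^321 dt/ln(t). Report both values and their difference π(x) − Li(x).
π(321) = 66;  Li(321) ≈ 71.99;  π(x) − Li(x) ≈ -5.99.

Direct count of primes ≤ 321 gives π(321) = 66. Numerical evaluation of the logarithmic integral gives Li(321) ≈ 71.99. The difference π(x) − Li(x) ≈ -5.99 is typically negative for small/moderate x (Li(x) overestimates), though Littlewood's theorem shows this sign changes infinitely often.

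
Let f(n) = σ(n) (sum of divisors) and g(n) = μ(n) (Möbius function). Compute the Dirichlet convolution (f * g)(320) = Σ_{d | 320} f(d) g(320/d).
(σ * μ)(320) = 320

Divisors of 320: [1, 2, 4, 5, 8, 10, 16, 20, 32, 40, 64, 80, 160, 320]. For each d | 320:
  d = 1: σ(1) · μ(320/1) = 1 · 0 = 0
  d = 2: σ(2) · μ(320/2) = 3 · 0 = 0
  d = 4: σ(4) · μ(320/4) = 7 · 0 = 0
  d = 5: σ(5) · μ(320/5) = 6 · 0 = 0
  d = 8: σ(8) · μ(320/8) = 15 · 0 = 0
  d = 10: σ(10) · μ(320/10) = 18 · 0 = 0
  d = 16: σ(16) · μ(320/16) = 31 · 0 = 0
  d = 20: σ(20) · μ(320/20) = 42 · 0 = 0
  d = 32: σ(32) · μ(320/32) = 63 · 1 = 63
  d = 40: σ(40) · μ(320/40) = 90 · 0 = 0
  d = 64: σ(64) · μ(320/64) = 127 · -1 = -127
  d = 80: σ(80) · μ(320/80) = 186 · 0 = 0
  d = 160: σ(160) · μ(320/160) = 378 · -1 = -378
  d = 320: σ(320) · μ(320/320) = 762 · 1 = 762
Summing: (σ * μ)(320) = 0 + 0 + 0 + 0 + 0 + 0 + 0 + 0 + 63 + 0 + -127 + 0 + -378 + 762 = 320.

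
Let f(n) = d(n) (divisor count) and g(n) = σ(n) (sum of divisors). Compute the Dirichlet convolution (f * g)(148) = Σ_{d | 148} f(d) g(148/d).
(d * σ)(148) = 640

Divisors of 148: [1, 2, 4, 37, 74, 148]. For each d | 148:
  d = 1: d(1) · σ(148/1) = 1 · 266 = 266
  d = 2: d(2) · σ(148/2) = 2 · 114 = 228
  d = 4: d(4) · σ(148/4) = 3 · 38 = 114
  d = 37: d(37) · σ(148/37) = 2 · 7 = 14
  d = 74: d(74) · σ(148/74) = 4 · 3 = 12
  d = 148: d(148) · σ(148/148) = 6 · 1 = 6
Summing: (d * σ)(148) = 266 + 228 + 114 + 14 + 12 + 6 = 640.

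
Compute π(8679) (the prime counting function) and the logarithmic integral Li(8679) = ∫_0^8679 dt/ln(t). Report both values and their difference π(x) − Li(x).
π(8679) = 1080;  Li(8679) ≈ 1101.62;  π(x) − Li(x) ≈ -21.62.

Direct count of primes ≤ 8679 gives π(8679) = 1080. Numerical evaluation of the logarithmic integral gives Li(8679) ≈ 1101.62. The difference π(x) − Li(x) ≈ -21.62 is typically negative for small/moderate x (Li(x) overestimates), though Littlewood's theorem shows this sign changes infinitely often.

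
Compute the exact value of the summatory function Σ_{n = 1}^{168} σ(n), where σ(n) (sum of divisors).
Σ_{n ≤ 168} σ(n) = 23355

Compute σ(n) for each 1 ≤ n ≤ 168: σ(1) = 1, σ(2) = 3, σ(3) = 4, σ(4) = 7, σ(5) = 6, σ(6) = 12, σ(7) = 8, σ(8) = 15, σ(9) = 13, σ(10) = 18, σ(11) = 12, σ(12) = 28, σ(13) = 14, σ(14) = 24, σ(15) = 24, σ(16) = 31, σ(17) = 18, σ(18) = 39, σ(19) = 20, σ(20) = 42, σ(21) = 32, σ(22) = 36, σ(23) = 24, σ(24) = 60, σ(25) = 31, σ(26) = 42, σ(27) = 40, σ(28) = 56, σ(29) = 30, σ(30) = 72, σ(31) = 32, σ(32) = 63, σ(33) = 48, σ(34) = 54, σ(35) = 48, σ(36) = 91, σ(37) = 38, σ(38) = 60, σ(39) = 56, σ(40) = 90, σ(41) = 42, σ(42) = 96, σ(43) = 44, σ(44) = 84, σ(45) = 78, σ(46) = 72, σ(47) = 48, σ(48) = 124, σ(49) = 57, σ(50) = 93, σ(51) = 72, σ(52) = 98, σ(53) = 54, σ(54) = 120, σ(55) = 72, σ(56) = 120, σ(57) = 80, σ(58) = 90, σ(59) = 60, σ(60) = 168, σ(61) = 62, σ(62) = 96, σ(63) = 104, σ(64) = 127, σ(65) = 84, σ(66) = 144, σ(67) = 68, σ(68) = 126, σ(69) = 96, σ(70) = 144, σ(71) = 72, σ(72) = 195, σ(73) = 74, σ(74) = 114, σ(75) = 124, σ(76) = 140, σ(77) = 96, σ(78) = 168, σ(79) = 80, σ(80) = 186, σ(81) = 121, σ(82) = 126, σ(83) = 84, σ(84) = 224, σ(85) = 108, σ(86) = 132, σ(87) = 120, σ(88) = 180, σ(89) = 90, σ(90) = 234, σ(91) = 112, σ(92) = 168, σ(93) = 128, σ(94) = 144, σ(95) = 120, σ(96) = 252, σ(97) = 98, σ(98) = 171, σ(99) = 156, σ(100) = 217, σ(101) = 102, σ(102) = 216, σ(103) = 104, σ(104) = 210, σ(105) = 192, σ(106) = 162, σ(107) = 108, σ(108) = 280, σ(109) = 110, σ(110) = 216, σ(111) = 152, σ(112) = 248, σ(113) = 114, σ(114) = 240, σ(115) = 144, σ(116) = 210, σ(117) = 182, σ(118) = 180, σ(119) = 144, σ(120) = 360, σ(121) = 133, σ(122) = 186, σ(123) = 168, σ(124) = 224, σ(125) = 156, σ(126) = 312, σ(127) = 128, σ(128) = 255, σ(129) = 176, σ(130) = 252, σ(131) = 132, σ(132) = 336, σ(133) = 160, σ(134) = 204, σ(135) = 240, σ(136) = 270, σ(137) = 138, σ(138) = 288, σ(139) = 140, σ(140) = 336, σ(141) = 192, σ(142) = 216, σ(143) = 168, σ(144) = 403, σ(145) = 180, σ(146) = 222, σ(147) = 228, σ(148) = 266, σ(149) = 150, σ(150) = 372, σ(151) = 152, σ(152) = 300, σ(153) = 234, σ(154) = 288, σ(155) = 192, σ(156) = 392, σ(157) = 158, σ(158) = 240, σ(159) = 216, σ(160) = 378, σ(161) = 192, σ(162) = 363, σ(163) = 164, σ(164) = 294, σ(165) = 288, σ(166) = 252, σ(167) = 168, σ(168) = 480. Summing all 168 values: 23355. (Average order: Σ_{n ≤ x} σ(n) ~ (π²/12) x². For x = 168, (π²/12)·168² ≈ 23213.31.)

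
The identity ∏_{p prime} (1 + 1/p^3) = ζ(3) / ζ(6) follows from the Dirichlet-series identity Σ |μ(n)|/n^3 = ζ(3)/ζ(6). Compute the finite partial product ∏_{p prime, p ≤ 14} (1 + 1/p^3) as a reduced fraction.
∏ = 431631936/365525875

The primes p ≤ 14 are [2, 3, 5, 7, 11, 13]. For each, (1 + 1/p^3) = (p^3 + 1)/p^3. Multiplying these fractions over p ∈ [2, 3, 5, 7, 11, 13] gives 431631936/365525875. (In the limit P → ∞ this tends to ζ(3)/ζ(6).)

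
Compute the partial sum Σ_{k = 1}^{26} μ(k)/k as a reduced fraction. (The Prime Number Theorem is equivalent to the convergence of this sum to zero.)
Σ μ(k)/k = 4165258/111546435

Values of μ(k) for 1 ≤ k ≤ 26: μ(1) = 1, μ(2) = -1, μ(3) = -1, μ(5) = -1, μ(6) = 1, μ(7) = -1, μ(10) = 1, μ(11) = -1, μ(13) = -1, μ(14) = 1, μ(15) = 1, μ(17) = -1, μ(19) = -1, μ(21) = 1, μ(22) = 1, μ(23) = -1, μ(26) = 1, with μ = 0 on non-squarefree integers. Summing μ(k)/k for k where μ(k) ≠ 0 gives 4165258/111546435 ≈ 0.0373. (PNT ⟺ this sum → 0 as n → ∞.)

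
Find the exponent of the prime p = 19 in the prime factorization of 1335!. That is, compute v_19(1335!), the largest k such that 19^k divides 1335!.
v_19(1335!) = 73

Legendre's formula: v_p(n!) = Σ_{k ≥ 1} ⌊n / p^k⌋. For p = 19, n = 1335, the terms are:
  ⌊1335/19^1⌋ = ⌊1335/19⌋ = 70
  ⌊1335/19^2⌋ = ⌊1335/361⌋ = 3
(the next term ⌊1335/19^3⌋ = 0, terminating the sum). Summing: v_19(1335!) = 70 + 3 = 73.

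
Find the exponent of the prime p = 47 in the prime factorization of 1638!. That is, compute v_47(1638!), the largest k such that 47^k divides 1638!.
v_47(1638!) = 34

Legendre's formula: v_p(n!) = Σ_{k ≥ 1} ⌊n / p^k⌋. For p = 47, n = 1638, the terms are:
  ⌊1638/47^1⌋ = ⌊1638/47⌋ = 34
(the next term ⌊1638/47^2⌋ = 0, terminating the sum). Summing: v_47(1638!) = 34 = 34.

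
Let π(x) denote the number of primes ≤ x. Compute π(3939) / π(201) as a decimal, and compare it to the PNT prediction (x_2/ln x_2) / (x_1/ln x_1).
π(3939)/π(201) = 546/46 ≈ 11.8696;  PNT prediction ≈ 12.5538.

π(201) = 46 and π(3939) = 546, so π(3939)/π(201) ≈ 11.8696. The PNT-predicted ratio is (3939/ln(3939)) / (201/ln(201)) ≈ 12.5538. The two agree to within a few percent, as expected.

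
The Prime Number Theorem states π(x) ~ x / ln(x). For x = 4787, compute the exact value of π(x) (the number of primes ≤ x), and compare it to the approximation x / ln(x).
π(4787) = 643;  x/ln(x) ≈ 564.93;  relative error ≈ 12.14%.

Directly count primes up to 4787: π(4787) = 643. The PNT approximation gives 4787/ln(4787) ≈ 4787/8.47366 ≈ 564.93. Relative error (π(x) − x/ln(x)) / π(x) ≈ 12.14%; the approximation is known to undercount slightly (Li(x) is a better estimate).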